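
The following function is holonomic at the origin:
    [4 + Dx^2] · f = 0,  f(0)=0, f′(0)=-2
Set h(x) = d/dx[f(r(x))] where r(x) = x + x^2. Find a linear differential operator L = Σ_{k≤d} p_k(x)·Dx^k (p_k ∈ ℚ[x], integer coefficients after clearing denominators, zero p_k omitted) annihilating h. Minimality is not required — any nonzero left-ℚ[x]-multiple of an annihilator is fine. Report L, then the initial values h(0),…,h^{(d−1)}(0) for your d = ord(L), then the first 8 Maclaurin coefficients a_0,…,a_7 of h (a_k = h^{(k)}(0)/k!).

L = (16 + 32·x + 96·x^2 + 128·x^3 + 64·x^4) + (-6 - 12·x)·Dx + (1 + 4·x + 4·x^2)·Dx^2  (order 2).
h: a_k = -2, -4, 4, 16, 56/3, 0, -832/45, -896/45, …
ICs: h(0) = -2, h′(0) = -4.

f: a_k = 0, -2, 0, 4/3, 0, -4/15, 0, 8/315, …
f∘r: x↦r, Dx↦Dx/r' in L_f ⇒ L₀.
h=h₀': d/dx-closure on L₀ ⇒ L.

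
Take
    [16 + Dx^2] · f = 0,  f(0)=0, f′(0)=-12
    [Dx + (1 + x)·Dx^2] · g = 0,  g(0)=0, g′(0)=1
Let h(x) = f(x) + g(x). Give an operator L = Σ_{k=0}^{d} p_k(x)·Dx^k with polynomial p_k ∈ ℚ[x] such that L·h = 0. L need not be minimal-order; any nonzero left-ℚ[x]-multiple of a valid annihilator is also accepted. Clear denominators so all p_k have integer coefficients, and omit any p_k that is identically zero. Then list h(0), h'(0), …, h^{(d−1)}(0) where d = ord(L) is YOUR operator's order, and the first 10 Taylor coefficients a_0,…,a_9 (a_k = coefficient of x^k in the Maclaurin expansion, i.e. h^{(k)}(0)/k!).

f: a_k = 0, -12, 0, 32, 0, -128/5, 0, 1024/105, 0, -2048/945, …
g: a_k = 0, 1, -1/2, 1/3, -1/4, 1/5, -1/6, 1/7, -1/8, 1/9, …
Sum ⇒ L₀ = lclm(L_f,L_g) in ℚ(x)⟨Dx⟩.
L = (176 + 256·x + 128·x^2)·Dx + (144 + 400·x + 384·x^2 + 128·x^3)·Dx^2 + (11 + 16·x + 8·x^2)·Dx^3 + (9 + 25·x + 24·x^2 + 8·x^3)·Dx^4  (order 4).
h: a_k = 0, -11, -1/2, 97/3, -1/4, -127/5, -1/6, 1039/105, -1/8, -1943/945, …
ICs: h(0) = 0, h′(0) = -11, h′′(0) = -1, h′′′(0) = 194.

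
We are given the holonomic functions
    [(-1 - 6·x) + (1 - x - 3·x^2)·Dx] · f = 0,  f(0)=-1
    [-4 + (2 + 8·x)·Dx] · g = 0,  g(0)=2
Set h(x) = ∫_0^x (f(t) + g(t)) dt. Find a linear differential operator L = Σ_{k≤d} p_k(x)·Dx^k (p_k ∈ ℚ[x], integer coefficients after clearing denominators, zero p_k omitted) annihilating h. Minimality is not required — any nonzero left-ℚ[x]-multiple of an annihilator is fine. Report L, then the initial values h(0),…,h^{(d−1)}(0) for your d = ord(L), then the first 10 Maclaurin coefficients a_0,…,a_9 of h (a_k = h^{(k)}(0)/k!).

L = (-20 - 120·x - 216·x^2 - 360·x^3)·Dx + (12 + 74·x + 306·x^2 + 744·x^3 + 900·x^4)·Dx^2 + (1 - 9·x - 73·x^2 - 18·x^3 + 354·x^4 + 360·x^5)·Dx^3  (order 3).
h: a_k = 0, 1, 3/2, -8/3, 1/4, -39/5, 8/3, -265/7, 311/8, -2224/9, …
ICs: h(0) = 0, h′(0) = 1, h′′(0) = 3.

f: a_k = -1, -1, -4, -7, -19, -40, -97, -217, -508, -1159, …
g: a_k = 2, 4, -4, 8, -20, 56, -168, 528, -1716, 5720, …
Weyl lclm of L_f,L_g ⇒ L₀ (ord ≤ 2).
h=∫h₀ ⇒ L = L₀·Dx.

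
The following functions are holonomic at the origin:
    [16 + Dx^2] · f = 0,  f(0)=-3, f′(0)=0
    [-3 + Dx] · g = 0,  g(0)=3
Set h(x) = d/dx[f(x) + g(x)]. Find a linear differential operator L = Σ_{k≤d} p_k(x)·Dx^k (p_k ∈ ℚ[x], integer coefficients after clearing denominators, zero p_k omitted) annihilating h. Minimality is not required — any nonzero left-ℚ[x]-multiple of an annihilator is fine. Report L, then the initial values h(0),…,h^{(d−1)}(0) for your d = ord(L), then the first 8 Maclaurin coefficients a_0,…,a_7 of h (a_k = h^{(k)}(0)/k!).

f: a_k = -3, 0, 24, 0, -32, 0, 256/15, 0, …
g: a_k = 3, 9, 27/2, 27/2, 81/8, 243/40, 243/80, 729/560, …
h₀=f+g: left-lcm gives L₀, ord ≤ 3.
h₀' ⇒ L via d/dx closure of L₀.
L = 48 - 16·Dx + 3·Dx^2 - Dx^3  (order 3).
h: a_k = 9, 75, 81/2, -175/2, 243/8, 965/8, 729/80, -1685/48, …
ICs: h(0) = 9, h′(0) = 75, h′′(0) = 81.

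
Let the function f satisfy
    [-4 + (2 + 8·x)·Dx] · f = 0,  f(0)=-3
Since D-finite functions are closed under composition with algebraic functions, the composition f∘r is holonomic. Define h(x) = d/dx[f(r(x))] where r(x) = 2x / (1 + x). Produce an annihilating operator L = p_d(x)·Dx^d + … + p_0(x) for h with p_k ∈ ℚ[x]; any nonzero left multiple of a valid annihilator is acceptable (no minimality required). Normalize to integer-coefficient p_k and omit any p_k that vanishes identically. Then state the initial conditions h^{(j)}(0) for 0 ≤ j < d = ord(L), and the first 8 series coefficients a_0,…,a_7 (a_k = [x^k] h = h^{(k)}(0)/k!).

L = (-6 - 18·x) + (-1 - 10·x - 9·x^2)·Dx  (order 1).
h: a_k = -12, 72, -468, 3408, -26460, 212760, -1747620, 14562720, …
ICs: h(0) = -12.

f: a_k = -3, -6, 6, -12, 30, -84, 252, -792, …
L₀ from L_f via x↦r, Dx↦r'^{-1}Dx.
h₀' ⇒ L via d/dx closure of L₀.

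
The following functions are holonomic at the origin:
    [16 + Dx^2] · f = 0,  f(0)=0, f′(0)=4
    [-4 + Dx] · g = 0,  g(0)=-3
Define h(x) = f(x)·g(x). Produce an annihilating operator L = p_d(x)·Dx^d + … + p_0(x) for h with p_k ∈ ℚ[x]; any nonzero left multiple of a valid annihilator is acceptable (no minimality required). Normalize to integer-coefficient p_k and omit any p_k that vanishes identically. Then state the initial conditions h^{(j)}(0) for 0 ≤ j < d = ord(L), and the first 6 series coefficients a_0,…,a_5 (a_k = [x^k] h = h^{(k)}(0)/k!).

L = 32 - 8·Dx + Dx^2  (order 2).
h: a_k = 0, -12, -48, -64, 0, 512/5, …
ICs: h(0) = 0, h′(0) = -12.

f: a_k = 0, 4, 0, -32/3, 0, 128/15, …
g: a_k = -3, -12, -24, -32, -32, -128/5, …
Sym-product of L_f,L_g gives L₀ (≤ ord 2).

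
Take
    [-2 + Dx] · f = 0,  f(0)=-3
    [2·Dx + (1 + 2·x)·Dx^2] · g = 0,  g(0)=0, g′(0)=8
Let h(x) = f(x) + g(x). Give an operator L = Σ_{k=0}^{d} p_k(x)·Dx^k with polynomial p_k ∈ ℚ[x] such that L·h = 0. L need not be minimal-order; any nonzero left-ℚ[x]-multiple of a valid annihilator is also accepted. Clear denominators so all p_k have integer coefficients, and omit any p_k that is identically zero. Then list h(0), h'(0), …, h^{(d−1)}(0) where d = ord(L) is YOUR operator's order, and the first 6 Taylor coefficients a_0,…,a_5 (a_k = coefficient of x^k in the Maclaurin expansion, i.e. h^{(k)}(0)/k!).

f: a_k = -3, -6, -6, -4, -2, -4/5, …
g: a_k = 0, 8, -8, 32/3, -16, 128/5, …
L₀ := lclm(L_f,L_g); ord L₀ ≤ 1+2.
L = (-6 - 4·x)·Dx + (1 - 4·x - 4·x^2)·Dx^2 + (1 + 3·x + 2·x^2)·Dx^3  (order 3).
h: a_k = -3, 2, -14, 20/3, -18, 124/5, …
ICs: h(0) = -3, h′(0) = 2, h′′(0) = -28.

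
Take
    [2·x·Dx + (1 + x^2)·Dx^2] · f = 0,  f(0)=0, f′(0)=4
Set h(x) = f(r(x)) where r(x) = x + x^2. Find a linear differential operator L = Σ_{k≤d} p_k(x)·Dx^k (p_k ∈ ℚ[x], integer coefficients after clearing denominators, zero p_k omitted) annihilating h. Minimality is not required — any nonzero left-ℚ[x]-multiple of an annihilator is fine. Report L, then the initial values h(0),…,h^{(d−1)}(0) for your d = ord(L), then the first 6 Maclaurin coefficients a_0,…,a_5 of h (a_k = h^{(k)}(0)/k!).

L = (-2 + 2·x + 8·x^2 + 12·x^3 + 6·x^4)·Dx + (1 + 2·x + x^2 + 4·x^3 + 5·x^4 + 2·x^5)·Dx^2  (order 2).
h: a_k = 0, 4, 4, -4/3, -4, -16/5, …
ICs: h(0) = 0, h′(0) = 4.

f: a_k = 0, 4, 0, -4/3, 0, 4/5, …
f∘r: x↦r, Dx↦Dx/r' in L_f ⇒ L₀.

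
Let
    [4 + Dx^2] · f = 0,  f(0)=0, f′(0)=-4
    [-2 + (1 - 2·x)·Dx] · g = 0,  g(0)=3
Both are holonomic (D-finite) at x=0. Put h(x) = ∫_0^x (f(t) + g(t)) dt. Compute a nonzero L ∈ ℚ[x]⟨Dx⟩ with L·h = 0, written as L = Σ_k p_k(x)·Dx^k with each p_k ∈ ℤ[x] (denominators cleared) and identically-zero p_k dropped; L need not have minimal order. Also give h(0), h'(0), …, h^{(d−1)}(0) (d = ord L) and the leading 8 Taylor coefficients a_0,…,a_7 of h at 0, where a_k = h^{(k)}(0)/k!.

f: a_k = 0, -4, 0, 8/3, 0, -8/15, 0, 16/315, …
g: a_k = 3, 6, 12, 24, 48, 96, 192, 384, …
h₀=f+g: left-lcm gives L₀, ord ≤ 3.
h=∫₀ˣh₀: take L = L₀·Dx.
L = (-56 + 32·x - 32·x^2)·Dx + (12 - 40·x + 48·x^2 - 32·x^3)·Dx^2 + (-14 + 8·x - 8·x^2)·Dx^3 + (3 - 10·x + 12·x^2 - 8·x^3)·Dx^4  (order 4).
h: a_k = 0, 3, 1, 4, 20/3, 48/5, 716/45, 192/7, …
ICs: h(0) = 0, h′(0) = 3, h′′(0) = 2, h′′′(0) = 24.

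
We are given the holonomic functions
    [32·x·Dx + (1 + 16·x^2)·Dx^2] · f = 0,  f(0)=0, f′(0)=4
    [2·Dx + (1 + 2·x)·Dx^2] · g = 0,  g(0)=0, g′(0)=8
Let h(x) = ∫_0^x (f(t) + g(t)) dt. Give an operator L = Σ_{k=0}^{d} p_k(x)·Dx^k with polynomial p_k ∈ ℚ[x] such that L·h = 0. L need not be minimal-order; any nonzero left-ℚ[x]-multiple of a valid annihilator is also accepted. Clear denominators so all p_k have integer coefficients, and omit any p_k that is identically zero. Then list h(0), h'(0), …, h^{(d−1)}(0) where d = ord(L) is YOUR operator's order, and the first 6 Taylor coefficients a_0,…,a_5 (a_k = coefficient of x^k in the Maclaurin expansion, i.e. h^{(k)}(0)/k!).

L = (-32 - 192·x + 1536·x^2 + 1024·x^3)·Dx^2 + (-20 - 64·x + 576·x^2 + 3072·x^3 + 2048·x^4)·Dx^3 + (-1 + 14·x + 32·x^2 + 256·x^3 + 768·x^4 + 512·x^5)·Dx^4  (order 4).
h: a_k = 0, 0, 6, -8/3, -8/3, -16/5, …
ICs: h(0) = 0, h′(0) = 0, h′′(0) = 12, h′′′(0) = -16.

f: a_k = 0, 4, 0, -64/3, 0, 1024/5, …
g: a_k = 0, 8, -8, 32/3, -16, 128/5, …
L₀ := lclm(L_f,L_g); ord L₀ ≤ 2+2.
Integrate: L := L₀·Dx.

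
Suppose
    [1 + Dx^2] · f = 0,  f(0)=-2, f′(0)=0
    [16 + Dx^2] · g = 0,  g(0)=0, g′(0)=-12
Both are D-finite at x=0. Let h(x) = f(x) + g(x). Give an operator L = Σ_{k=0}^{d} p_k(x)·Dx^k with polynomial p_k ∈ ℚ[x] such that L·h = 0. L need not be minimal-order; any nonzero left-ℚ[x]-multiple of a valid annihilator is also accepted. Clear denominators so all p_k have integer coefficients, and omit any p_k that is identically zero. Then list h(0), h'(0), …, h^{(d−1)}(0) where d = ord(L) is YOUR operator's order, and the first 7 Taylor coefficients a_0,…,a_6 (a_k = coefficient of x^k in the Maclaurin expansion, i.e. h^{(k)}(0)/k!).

f: a_k = -2, 0, 1, 0, -1/12, 0, 1/360, …
g: a_k = 0, -12, 0, 32, 0, -128/5, 0, …
Weyl lclm of L_f,L_g ⇒ L₀ (ord ≤ 4).
L = 16 + 17·Dx^2 + Dx^4  (order 4).
h: a_k = -2, -12, 1, 32, -1/12, -128/5, 1/360, …
ICs: h(0) = -2, h′(0) = -12, h′′(0) = 2, h′′′(0) = 192.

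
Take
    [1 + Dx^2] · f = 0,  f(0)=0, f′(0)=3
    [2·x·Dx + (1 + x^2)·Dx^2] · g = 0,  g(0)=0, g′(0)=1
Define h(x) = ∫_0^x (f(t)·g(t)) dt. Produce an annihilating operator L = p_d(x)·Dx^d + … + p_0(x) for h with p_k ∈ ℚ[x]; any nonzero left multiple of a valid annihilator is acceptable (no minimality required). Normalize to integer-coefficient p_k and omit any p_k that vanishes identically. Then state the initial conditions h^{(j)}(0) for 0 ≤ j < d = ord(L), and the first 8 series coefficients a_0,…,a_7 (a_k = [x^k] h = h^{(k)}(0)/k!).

L = (10 + 26·x^2 + 11·x^4 + 4·x^6 + x^8)·Dx + (12·x + 20·x^3 + 12·x^5 + 4·x^7)·Dx^2 + (12 + 32·x^2 + 18·x^4 + 8·x^6 + 2·x^8)·Dx^3 + (12·x + 20·x^3 + 12·x^5 + 4·x^7)·Dx^4 + (2 + 6·x^2 + 7·x^4 + 4·x^6 + x^8)·Dx^5  (order 5).
h: a_k = 0, 0, 0, 1, 0, -3/10, 0, 19/168, …
ICs: h(0) = 0, h′(0) = 0, h′′(0) = 0, h′′′(0) = 6, h′′′′(0) = 0.

f: a_k = 0, 3, 0, -1/2, 0, 1/40, 0, -1/1680, …
g: a_k = 0, 1, 0, -1/3, 0, 1/5, 0, -1/7, …
Product ⇒ symmetric product L₀, ord ≤ 4.
Integrate: L := L₀·Dx.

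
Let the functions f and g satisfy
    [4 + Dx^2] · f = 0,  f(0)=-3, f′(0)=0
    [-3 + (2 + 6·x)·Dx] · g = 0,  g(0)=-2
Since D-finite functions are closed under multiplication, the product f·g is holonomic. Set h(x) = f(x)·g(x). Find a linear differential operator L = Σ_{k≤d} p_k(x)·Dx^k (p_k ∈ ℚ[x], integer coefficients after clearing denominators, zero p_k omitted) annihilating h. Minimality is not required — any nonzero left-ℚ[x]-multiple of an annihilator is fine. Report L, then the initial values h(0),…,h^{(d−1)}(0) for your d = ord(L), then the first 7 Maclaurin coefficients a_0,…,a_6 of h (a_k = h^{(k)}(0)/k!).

L = (43 + 96·x + 144·x^2) + (-12 - 36·x)·Dx + (4 + 24·x + 36·x^2)·Dx^2  (order 2).
h: a_k = 6, 9, -75/4, -63/8, -95/64, 3279/128, -435961/7680, …
ICs: h(0) = 6, h′(0) = 9.

f: a_k = -3, 0, 6, 0, -2, 0, 4/15, …
g: a_k = -2, -3, 9/4, -27/8, 405/64, -1701/128, 15309/512, …
Product ⇒ symmetric product L₀, ord ≤ 2.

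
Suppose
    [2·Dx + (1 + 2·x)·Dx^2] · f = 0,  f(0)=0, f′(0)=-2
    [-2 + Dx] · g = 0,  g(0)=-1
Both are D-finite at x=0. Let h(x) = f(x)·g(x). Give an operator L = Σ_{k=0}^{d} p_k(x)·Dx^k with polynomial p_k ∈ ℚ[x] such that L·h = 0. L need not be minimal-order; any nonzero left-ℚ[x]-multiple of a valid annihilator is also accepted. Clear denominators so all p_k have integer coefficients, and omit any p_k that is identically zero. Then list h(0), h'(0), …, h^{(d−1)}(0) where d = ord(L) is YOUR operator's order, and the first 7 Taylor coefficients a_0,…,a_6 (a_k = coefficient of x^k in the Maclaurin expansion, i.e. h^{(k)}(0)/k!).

L = 8·x + (-2 - 8·x)·Dx + (1 + 2·x)·Dx^2  (order 2).
h: a_k = 0, 2, 2, 8/3, 0, 12/5, -28/9, …
ICs: h(0) = 0, h′(0) = 2.

f: a_k = 0, -2, 2, -8/3, 4, -32/5, 32/3, …
g: a_k = -1, -2, -2, -4/3, -2/3, -4/15, -4/45, …
Product ⇒ symmetric product L₀, ord ≤ 2.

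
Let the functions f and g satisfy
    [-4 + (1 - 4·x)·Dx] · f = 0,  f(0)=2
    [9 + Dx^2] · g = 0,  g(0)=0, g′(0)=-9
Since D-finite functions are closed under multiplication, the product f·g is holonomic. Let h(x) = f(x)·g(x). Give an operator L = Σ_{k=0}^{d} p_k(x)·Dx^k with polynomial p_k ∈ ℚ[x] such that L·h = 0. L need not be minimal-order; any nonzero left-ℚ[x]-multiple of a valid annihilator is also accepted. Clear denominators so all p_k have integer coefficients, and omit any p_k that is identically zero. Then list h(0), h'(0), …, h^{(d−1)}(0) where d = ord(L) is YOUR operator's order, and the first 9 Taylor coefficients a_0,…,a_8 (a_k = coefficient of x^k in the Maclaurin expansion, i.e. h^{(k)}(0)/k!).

L = (-9 + 36·x) + 8·Dx + (-1 + 4·x)·Dx^2  (order 2).
h: a_k = 0, -18, -72, -261, -1044, -83763/20, -83763/5, -18762183/280, -18762183/70, …
ICs: h(0) = 0, h′(0) = -18.

f: a_k = 2, 8, 32, 128, 512, 2048, 8192, 32768, 131072, …
g: a_k = 0, -9, 0, 27/2, 0, -243/40, 0, 729/560, 0, …
Product ⇒ symmetric product L₀, ord ≤ 2.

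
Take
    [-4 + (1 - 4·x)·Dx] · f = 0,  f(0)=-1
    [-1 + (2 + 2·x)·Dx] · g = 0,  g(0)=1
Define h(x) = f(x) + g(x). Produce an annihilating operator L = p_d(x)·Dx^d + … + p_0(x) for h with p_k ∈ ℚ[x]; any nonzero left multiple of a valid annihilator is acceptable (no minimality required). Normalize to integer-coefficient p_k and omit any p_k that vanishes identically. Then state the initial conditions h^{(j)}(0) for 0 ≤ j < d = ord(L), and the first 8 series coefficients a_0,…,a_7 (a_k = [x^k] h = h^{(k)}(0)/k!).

f: a_k = -1, -4, -16, -64, -256, -1024, -4096, -16384, …
g: a_k = 1, 1/2, -1/8, 1/16, -5/128, 7/256, -21/1024, 33/2048, …
f+g: L₀ = lclm(L_f,L_g), ord ≤ 1+1.
L = (-68 - 48·x) + (129 + 248·x + 144·x^2)·Dx + (-14 + 18·x + 128·x^2 + 96·x^3)·Dx^2  (order 2).
h: a_k = 0, -7/2, -129/8, -1023/16, -32773/128, -262137/256, -4194325/1024, -33554399/2048, …
ICs: h(0) = 0, h′(0) = -7/2.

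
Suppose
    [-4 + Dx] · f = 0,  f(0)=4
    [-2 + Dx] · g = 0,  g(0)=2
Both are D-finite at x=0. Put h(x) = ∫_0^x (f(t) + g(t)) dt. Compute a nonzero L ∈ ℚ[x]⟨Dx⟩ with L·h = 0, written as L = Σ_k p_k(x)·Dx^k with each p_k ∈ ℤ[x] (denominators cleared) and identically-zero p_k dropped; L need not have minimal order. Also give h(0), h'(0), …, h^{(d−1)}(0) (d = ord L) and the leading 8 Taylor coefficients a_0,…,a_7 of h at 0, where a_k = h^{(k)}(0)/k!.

L = 8·Dx - 6·Dx^2 + Dx^3  (order 3).
h: a_k = 0, 6, 10, 12, 34/3, 44/5, 52/9, 344/105, …
ICs: h(0) = 0, h′(0) = 6, h′′(0) = 20.

f: a_k = 4, 16, 32, 128/3, 128/3, 512/15, 1024/45, 4096/315, …
g: a_k = 2, 4, 4, 8/3, 4/3, 8/15, 8/45, 16/315, …
f+g: L₀ = lclm(L_f,L_g), ord ≤ 1+1.
h=∫₀ˣh₀: take L = L₀·Dx.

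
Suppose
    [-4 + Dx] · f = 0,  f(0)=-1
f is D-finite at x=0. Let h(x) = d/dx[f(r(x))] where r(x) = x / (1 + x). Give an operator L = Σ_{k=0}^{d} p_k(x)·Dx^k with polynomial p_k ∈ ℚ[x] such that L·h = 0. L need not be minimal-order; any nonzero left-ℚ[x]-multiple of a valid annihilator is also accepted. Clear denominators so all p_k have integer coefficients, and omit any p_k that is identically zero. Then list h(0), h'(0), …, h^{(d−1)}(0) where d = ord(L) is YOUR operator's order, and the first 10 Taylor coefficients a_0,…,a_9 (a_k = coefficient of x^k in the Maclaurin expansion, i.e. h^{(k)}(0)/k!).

L = (2 - 2·x) + (-1 - 2·x - x^2)·Dx  (order 1).
h: a_k = -4, -8, 4, 16/3, -28/3, 88/15, 68/45, -2528/315, 3316/315, -23672/2835, …
ICs: h(0) = -4.

f: a_k = -1, -4, -8, -32/3, -32/3, -128/15, -256/45, -1024/315, -512/315, -2048/2835, …
f∘r: x↦r, Dx↦Dx/r' in L_f ⇒ L₀.
h=h₀': d/dx-closure on L₀ ⇒ L.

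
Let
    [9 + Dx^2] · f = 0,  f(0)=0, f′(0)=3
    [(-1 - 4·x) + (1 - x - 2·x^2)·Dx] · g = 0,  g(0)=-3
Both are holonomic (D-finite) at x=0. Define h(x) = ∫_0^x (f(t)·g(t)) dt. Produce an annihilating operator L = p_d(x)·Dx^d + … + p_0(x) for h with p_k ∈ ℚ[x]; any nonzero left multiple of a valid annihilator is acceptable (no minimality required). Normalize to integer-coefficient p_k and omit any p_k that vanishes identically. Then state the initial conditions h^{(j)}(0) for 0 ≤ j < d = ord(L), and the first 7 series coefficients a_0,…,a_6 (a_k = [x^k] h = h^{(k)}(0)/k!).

f: a_k = 0, 3, 0, -9/2, 0, 81/40, 0, …
g: a_k = -3, -3, -9, -15, -33, -63, -129, …
L₀ := L_f ⊗_s L_g (sym. prod.), ord ≤ 2.
h=∫h₀ ⇒ L = L₀·Dx.
L = (-5 + 9·x + 18·x^2)·Dx + (2 + 8·x)·Dx^2 + (-1 + x + 2·x^2)·Dx^3  (order 3).
h: a_k = 0, 0, -9/2, -3, -27/8, -63/10, -861/80, …
ICs: h(0) = 0, h′(0) = 0, h′′(0) = -9.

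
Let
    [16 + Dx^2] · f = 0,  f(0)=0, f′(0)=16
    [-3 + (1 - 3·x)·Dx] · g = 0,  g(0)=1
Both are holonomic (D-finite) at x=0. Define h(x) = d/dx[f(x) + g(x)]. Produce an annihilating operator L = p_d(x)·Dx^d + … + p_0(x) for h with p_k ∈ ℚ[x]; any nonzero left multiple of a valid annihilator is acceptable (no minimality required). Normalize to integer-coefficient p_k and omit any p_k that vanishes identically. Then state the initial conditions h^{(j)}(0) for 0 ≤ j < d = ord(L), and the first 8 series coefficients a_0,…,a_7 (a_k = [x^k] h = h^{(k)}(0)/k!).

L = (5952 - 4608·x + 6912·x^2) + (-560 + 2448·x - 3456·x^2 + 3456·x^3)·Dx + (372 - 288·x + 432·x^2)·Dx^2 + (-35 + 153·x - 216·x^2 + 216·x^3)·Dx^3  (order 3).
h: a_k = 19, 18, -47, 324, 4157/3, 4374, 684809/45, 52488, …
ICs: h(0) = 19, h′(0) = 18, h′′(0) = -94.

f: a_k = 0, 16, 0, -128/3, 0, 512/15, 0, -4096/315, …
g: a_k = 1, 3, 9, 27, 81, 243, 729, 2187, …
Sum ⇒ L₀ = lclm(L_f,L_g) in ℚ(x)⟨Dx⟩.
Derive L from L₀ (diff closure).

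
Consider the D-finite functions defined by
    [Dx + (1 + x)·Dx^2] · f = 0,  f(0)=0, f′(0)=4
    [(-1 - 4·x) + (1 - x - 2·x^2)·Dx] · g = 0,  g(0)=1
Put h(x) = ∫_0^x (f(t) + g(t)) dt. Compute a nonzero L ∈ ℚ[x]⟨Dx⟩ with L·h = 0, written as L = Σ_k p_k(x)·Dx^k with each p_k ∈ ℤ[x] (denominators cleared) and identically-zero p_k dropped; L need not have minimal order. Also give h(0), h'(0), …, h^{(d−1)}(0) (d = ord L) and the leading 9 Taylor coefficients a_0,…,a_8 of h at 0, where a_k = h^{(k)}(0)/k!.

L = (-42 - 144·x - 144·x^2 - 96·x^3)·Dx^2 + (-28 - 172·x - 312·x^2 - 328·x^3 - 160·x^4)·Dx^3 + (7 + 14·x - 5·x^2 - 56·x^3 - 76·x^4 - 32·x^5)·Dx^4  (order 4).
h: a_k = 0, 1, 5/2, 1/3, 19/12, 2, 109/30, 127/21, 599/56, …
ICs: h(0) = 0, h′(0) = 1, h′′(0) = 5, h′′′(0) = 2.

f: a_k = 0, 4, -2, 4/3, -1, 4/5, -2/3, 4/7, -1/2, …
g: a_k = 1, 1, 3, 5, 11, 21, 43, 85, 171, …
h₀=f+g: left-lcm gives L₀, ord ≤ 3.
h=∫h₀ ⇒ L = L₀·Dx.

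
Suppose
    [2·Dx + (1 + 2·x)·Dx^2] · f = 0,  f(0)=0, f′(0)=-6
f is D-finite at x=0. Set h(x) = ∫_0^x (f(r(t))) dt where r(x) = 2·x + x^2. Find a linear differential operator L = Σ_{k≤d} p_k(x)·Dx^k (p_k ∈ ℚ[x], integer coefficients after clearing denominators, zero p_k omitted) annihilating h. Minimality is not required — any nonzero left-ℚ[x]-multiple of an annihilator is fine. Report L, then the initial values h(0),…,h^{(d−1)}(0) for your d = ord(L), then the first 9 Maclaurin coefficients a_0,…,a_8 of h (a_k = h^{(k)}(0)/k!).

f: a_k = 0, -6, 6, -8, 12, -96/5, 32, -384/7, 96, …
Change of var in L_f (x↦r) gives L₀.
h=∫h₀ ⇒ L = L₀·Dx.
L = (3 + 4·x + 2·x^2)·Dx^2 + (1 + 5·x + 6·x^2 + 2·x^3)·Dx^3  (order 3).
h: a_k = 0, 0, -6, 6, -10, 102/5, -232/5, 792/7, -2028/7, …
ICs: h(0) = 0, h′(0) = 0, h′′(0) = -12.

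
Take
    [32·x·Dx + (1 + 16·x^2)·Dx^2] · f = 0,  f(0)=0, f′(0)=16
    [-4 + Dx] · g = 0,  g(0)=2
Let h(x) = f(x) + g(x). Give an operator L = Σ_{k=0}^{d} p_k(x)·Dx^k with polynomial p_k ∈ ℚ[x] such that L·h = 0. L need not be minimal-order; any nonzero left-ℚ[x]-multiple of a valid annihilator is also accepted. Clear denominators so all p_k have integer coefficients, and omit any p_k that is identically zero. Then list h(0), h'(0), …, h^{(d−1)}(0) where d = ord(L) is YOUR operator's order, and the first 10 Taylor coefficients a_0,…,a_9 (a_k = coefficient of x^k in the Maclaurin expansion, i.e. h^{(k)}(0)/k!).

f: a_k = 0, 16, 0, -256/3, 0, 4096/5, 0, -65536/7, 0, 1048576/9, …
g: a_k = 2, 8, 16, 64/3, 64/3, 256/15, 512/45, 2048/315, 1024/315, 4096/2835, …
h₀=f+g: left-lcm gives L₀, ord ≤ 3.
L = (32 - 256·x - 512·x^2)·Dx + (-12 + 48·x + 64·x^2 - 256·x^3)·Dx^2 + (1 + 4·x + 16·x^2 + 64·x^3)·Dx^3  (order 3).
h: a_k = 2, 24, 16, -64, 64/3, 12544/15, 512/45, -2947072/315, 1024/315, 330305536/2835, …
ICs: h(0) = 2, h′(0) = 24, h′′(0) = 32.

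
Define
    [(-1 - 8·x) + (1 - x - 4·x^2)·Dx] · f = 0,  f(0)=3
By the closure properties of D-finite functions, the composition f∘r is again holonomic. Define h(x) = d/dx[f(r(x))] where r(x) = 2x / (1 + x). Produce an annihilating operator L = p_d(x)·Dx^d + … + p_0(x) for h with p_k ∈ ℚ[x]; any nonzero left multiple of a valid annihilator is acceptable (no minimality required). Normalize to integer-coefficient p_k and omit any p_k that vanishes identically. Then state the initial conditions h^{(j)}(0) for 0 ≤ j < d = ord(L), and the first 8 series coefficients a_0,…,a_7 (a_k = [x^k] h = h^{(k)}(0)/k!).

L = (18 + 102·x + 918·x^2 + 578·x^3) + (-1 - 18·x + 306·x^3 + 289·x^4)·Dx  (order 1).
h: a_k = 6, 108, 306, 3672, 8670, 93636, 206346, 2122416, …
ICs: h(0) = 6.

f: a_k = 3, 3, 15, 27, 87, 195, 543, 1323, …
h₀=f(r): pull back L_f along r ⇒ L₀.
Differentiate: ansatz ord ≤ ord L₀ ⇒ L.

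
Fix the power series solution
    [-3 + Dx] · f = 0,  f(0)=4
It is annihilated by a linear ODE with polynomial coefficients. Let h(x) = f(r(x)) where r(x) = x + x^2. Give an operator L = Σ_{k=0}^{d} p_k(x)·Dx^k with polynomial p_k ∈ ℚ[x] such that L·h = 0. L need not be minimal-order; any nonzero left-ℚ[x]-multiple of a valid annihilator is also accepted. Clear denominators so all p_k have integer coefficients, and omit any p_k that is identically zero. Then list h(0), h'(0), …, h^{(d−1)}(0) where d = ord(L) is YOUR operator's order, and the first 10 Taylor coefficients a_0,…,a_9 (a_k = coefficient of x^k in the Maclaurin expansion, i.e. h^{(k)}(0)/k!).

L = (-3 - 6·x) + Dx  (order 1).
h: a_k = 4, 12, 30, 54, 171/2, 1161/10, 2871/20, 4509/28, 188217/1120, 182979/1120, …
ICs: h(0) = 4.

f: a_k = 4, 12, 18, 18, 27/2, 81/10, 81/20, 243/140, 729/1120, 243/1120, …
f∘r: x↦r, Dx↦Dx/r' in L_f ⇒ L₀.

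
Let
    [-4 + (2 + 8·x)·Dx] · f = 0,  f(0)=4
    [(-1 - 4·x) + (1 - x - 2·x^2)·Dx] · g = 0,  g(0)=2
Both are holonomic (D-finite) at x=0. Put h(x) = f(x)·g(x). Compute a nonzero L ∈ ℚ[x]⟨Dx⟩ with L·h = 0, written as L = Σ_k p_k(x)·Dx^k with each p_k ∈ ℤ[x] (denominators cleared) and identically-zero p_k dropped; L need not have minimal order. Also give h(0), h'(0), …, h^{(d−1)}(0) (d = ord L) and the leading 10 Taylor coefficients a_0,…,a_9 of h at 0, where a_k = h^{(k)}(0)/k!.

L = (3 + 6·x + 12·x^2) + (-1 - 3·x + 6·x^2 + 8·x^3)·Dx  (order 1).
h: a_k = 8, 24, 24, 104, 72, 504, -24, 3096, -3816, 25256, …
ICs: h(0) = 8.

f: a_k = 4, 8, -8, 16, -40, 112, -336, 1056, -3432, 11440, …
g: a_k = 2, 2, 6, 10, 22, 42, 86, 170, 342, 682, …
h₀=f·g: eliminate ⇒ L₀, order ≤ 1·1.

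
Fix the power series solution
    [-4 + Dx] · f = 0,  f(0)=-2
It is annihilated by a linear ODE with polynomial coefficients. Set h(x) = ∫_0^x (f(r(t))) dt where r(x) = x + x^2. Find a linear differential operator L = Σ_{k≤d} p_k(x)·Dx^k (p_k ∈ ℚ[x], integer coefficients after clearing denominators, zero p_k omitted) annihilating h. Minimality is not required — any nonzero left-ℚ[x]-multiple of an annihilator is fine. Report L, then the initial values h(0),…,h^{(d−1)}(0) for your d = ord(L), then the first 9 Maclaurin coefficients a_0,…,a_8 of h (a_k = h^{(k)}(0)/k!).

f: a_k = -2, -8, -16, -64/3, -64/3, -256/15, -512/45, -2048/315, -1024/315, …
f∘r: x↦r, Dx↦Dx/r' in L_f ⇒ L₀.
Integrate: L := L₀·Dx.
L = (-4 - 8·x)·Dx + Dx^2  (order 2).
h: a_k = 0, -2, -4, -8, -40/3, -304/15, -416/15, -11072/315, -13024/315, …
ICs: h(0) = 0, h′(0) = -2.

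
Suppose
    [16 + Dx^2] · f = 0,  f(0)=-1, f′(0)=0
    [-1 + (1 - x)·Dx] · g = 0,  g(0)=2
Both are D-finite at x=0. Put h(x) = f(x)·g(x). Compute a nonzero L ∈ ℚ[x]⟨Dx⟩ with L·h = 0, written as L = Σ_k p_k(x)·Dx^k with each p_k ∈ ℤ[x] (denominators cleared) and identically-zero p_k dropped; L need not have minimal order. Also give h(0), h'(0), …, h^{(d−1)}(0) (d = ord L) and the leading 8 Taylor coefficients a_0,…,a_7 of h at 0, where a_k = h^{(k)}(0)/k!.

L = (-16 + 16·x) + 2·Dx + (-1 + x)·Dx^2  (order 2).
h: a_k = -2, -2, 14, 14, -22/3, -22/3, 182/45, 182/45, …
ICs: h(0) = -2, h′(0) = -2.

f: a_k = -1, 0, 8, 0, -32/3, 0, 256/45, 0, …
g: a_k = 2, 2, 2, 2, 2, 2, 2, 2, …
L₀ := L_f ⊗_s L_g (sym. prod.), ord ≤ 2.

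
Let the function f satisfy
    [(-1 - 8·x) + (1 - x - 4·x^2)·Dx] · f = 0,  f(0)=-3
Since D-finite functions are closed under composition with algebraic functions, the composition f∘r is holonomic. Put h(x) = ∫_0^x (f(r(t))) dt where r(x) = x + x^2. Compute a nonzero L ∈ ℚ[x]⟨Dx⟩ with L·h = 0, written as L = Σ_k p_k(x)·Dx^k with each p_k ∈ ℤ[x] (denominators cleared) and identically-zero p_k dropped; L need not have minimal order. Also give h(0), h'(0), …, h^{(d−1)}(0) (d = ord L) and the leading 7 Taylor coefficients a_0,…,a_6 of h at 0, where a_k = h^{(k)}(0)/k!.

L = (1 + 10·x + 24·x^2 + 16·x^3)·Dx + (-1 + x + 5·x^2 + 8·x^3 + 4·x^4)·Dx^2  (order 2).
h: a_k = 0, -3, -3/2, -6, -57/4, -183/5, -104, …
ICs: h(0) = 0, h′(0) = -3.

f: a_k = -3, -3, -15, -27, -87, -195, -543, …
Change of var in L_f (x↦r) gives L₀.
h=∫₀ˣh₀: take L = L₀·Dx.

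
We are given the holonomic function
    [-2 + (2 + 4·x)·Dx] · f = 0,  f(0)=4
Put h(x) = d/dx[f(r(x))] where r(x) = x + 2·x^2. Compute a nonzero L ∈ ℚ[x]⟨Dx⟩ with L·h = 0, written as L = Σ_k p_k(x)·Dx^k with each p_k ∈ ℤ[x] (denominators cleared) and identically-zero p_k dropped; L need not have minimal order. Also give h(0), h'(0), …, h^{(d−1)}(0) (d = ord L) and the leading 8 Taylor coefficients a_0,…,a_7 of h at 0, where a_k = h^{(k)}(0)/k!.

L = 3 + (-1 - 6·x - 12·x^2 - 16·x^3)·Dx  (order 1).
h: a_k = 4, 12, -18, 6, 75/2, -171/2, 147/4, 867/4, …
ICs: h(0) = 4.

f: a_k = 4, 4, -2, 2, -5/2, 7/2, -21/4, 33/4, …
f∘r: x↦r, Dx↦Dx/r' in L_f ⇒ L₀.
h₀' ⇒ L via d/dx closure of L₀.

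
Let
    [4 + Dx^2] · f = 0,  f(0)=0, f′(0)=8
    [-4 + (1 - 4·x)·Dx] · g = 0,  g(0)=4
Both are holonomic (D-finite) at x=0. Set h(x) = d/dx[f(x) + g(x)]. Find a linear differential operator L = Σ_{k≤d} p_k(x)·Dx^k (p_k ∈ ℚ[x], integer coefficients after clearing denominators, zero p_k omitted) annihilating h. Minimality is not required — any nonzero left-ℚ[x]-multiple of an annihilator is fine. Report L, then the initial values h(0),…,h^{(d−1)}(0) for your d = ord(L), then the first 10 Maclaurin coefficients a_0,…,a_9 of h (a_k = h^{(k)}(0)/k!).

f: a_k = 0, 8, 0, -16/3, 0, 16/15, 0, -32/315, 0, 16/2835, …
g: a_k = 4, 16, 64, 256, 1024, 4096, 16384, 65536, 262144, 1048576, …
Sum ⇒ L₀ = lclm(L_f,L_g) in ℚ(x)⟨Dx⟩.
Differentiate: ansatz ord ≤ ord L₀ ⇒ L.
L = (1568 - 256·x + 512·x^2) + (-100 + 432·x - 192·x^2 + 256·x^3)·Dx + (392 - 64·x + 128·x^2)·Dx^2 + (-25 + 108·x - 48·x^2 + 64·x^3)·Dx^3  (order 3).
h: a_k = 24, 128, 752, 4096, 61456/3, 98304, 20643808/45, 2097152, 2972712976/315, 41943040, …
ICs: h(0) = 24, h′(0) = 128, h′′(0) = 1504.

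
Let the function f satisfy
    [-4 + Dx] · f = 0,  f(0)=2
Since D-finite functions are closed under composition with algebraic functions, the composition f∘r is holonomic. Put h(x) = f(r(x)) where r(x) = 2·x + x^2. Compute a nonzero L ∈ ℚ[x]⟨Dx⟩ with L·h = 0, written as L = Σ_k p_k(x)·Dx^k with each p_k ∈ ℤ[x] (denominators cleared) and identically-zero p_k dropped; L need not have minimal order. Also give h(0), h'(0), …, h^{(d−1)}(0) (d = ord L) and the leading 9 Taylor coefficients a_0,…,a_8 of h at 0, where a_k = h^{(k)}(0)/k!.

f: a_k = 2, 8, 16, 64/3, 64/3, 256/15, 512/45, 2048/315, 1024/315, …
h₀=f(r): pull back L_f along r ⇒ L₀.
L = (-8 - 8·x) + Dx  (order 1).
h: a_k = 2, 16, 72, 704/3, 1840/3, 6784/5, 118208/45, 1434112/315, 753856/105, …
ICs: h(0) = 2.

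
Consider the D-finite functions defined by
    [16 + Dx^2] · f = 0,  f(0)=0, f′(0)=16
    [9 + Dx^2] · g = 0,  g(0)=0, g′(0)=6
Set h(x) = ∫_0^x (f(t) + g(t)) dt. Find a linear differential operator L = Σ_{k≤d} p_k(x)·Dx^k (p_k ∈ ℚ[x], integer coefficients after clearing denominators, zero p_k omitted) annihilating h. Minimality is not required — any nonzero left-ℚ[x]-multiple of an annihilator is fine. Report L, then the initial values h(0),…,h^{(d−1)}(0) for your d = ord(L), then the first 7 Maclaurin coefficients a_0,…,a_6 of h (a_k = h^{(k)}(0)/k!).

f: a_k = 0, 16, 0, -128/3, 0, 512/15, 0, …
g: a_k = 0, 6, 0, -9, 0, 81/20, 0, …
Sum ⇒ L₀ = lclm(L_f,L_g) in ℚ(x)⟨Dx⟩.
Integrate: L := L₀·Dx.
L = 144·Dx + 25·Dx^3 + Dx^5  (order 5).
h: a_k = 0, 0, 11, 0, -155/12, 0, 2291/360, …
ICs: h(0) = 0, h′(0) = 0, h′′(0) = 22, h′′′(0) = 0, h′′′′(0) = -310.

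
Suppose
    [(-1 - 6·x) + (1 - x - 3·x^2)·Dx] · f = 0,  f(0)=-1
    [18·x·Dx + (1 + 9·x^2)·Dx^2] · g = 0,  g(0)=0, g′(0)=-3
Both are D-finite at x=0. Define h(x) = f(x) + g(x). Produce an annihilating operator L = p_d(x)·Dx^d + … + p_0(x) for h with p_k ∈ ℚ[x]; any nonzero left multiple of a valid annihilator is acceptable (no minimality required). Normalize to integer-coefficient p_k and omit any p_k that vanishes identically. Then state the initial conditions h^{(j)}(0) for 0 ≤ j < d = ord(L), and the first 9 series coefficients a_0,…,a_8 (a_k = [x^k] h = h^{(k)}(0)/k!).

f: a_k = -1, -1, -4, -7, -19, -40, -97, -217, -508, …
g: a_k = 0, -3, 0, 9, 0, -243/5, 0, 2187/7, 0, …
L₀ := lclm(L_f,L_g); ord L₀ ≤ 1+2.
L = (-72 + 288·x + 4428·x^2 + 9720·x^3 + 33534·x^4 + 13122·x^6)·Dx + (30 + 180·x + 144·x^2 + 1728·x^3 + 9153·x^4 + 23814·x^5 + 2187·x^6 + 13122·x^7)·Dx^2 + (-4 - 14·x - 114·x^2 + 36·x^3 - 459·x^4 + 1539·x^5 + 2430·x^6 + 729·x^7 + 2187·x^8)·Dx^3  (order 3).
h: a_k = -1, -4, -4, 2, -19, -443/5, -97, 668/7, -508, …
ICs: h(0) = -1, h′(0) = -4, h′′(0) = -8.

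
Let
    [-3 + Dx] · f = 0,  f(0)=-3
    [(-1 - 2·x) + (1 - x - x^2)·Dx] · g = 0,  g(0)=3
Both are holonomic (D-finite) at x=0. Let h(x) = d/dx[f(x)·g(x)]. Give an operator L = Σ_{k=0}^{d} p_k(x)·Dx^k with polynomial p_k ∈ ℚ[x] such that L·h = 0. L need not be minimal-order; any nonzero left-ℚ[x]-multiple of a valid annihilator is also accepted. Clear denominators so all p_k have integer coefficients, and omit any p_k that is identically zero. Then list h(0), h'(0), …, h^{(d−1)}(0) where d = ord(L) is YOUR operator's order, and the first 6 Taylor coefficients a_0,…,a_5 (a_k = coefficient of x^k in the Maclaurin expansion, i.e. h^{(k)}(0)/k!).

L = (19 - 6·x - 21·x^2 + 6·x^3 + 9·x^4) + (-4 + 5·x + 6·x^2 - 4·x^3 - 3·x^4)·Dx  (order 1).
h: a_k = -36, -171, -486, -2223/2, -4581/2, -178821/40, …
ICs: h(0) = -36.

f: a_k = -3, -9, -27/2, -27/2, -81/8, -243/40, …
g: a_k = 3, 3, 6, 9, 15, 24, …
Product ⇒ symmetric product L₀, ord ≤ 1.
Differentiate: ansatz ord ≤ ord L₀ ⇒ L.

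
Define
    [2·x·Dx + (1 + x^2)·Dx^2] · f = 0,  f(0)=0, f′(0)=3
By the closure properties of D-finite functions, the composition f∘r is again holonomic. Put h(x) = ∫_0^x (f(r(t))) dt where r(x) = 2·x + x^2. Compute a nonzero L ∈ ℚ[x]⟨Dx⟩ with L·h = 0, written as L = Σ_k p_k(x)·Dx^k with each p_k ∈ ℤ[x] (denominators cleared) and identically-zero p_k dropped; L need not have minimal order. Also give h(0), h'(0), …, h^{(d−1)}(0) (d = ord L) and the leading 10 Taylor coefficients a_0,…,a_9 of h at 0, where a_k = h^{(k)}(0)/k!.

L = (-1 + 8·x + 16·x^2 + 12·x^3 + 3·x^4)·Dx^2 + (1 + x + 4·x^2 + 8·x^3 + 5·x^4 + x^5)·Dx^3  (order 3).
h: a_k = 0, 0, 3, 1, -2, -12/5, 11/5, 47/7, -6/7, -56/3, …
ICs: h(0) = 0, h′(0) = 0, h′′(0) = 6.

f: a_k = 0, 3, 0, -1, 0, 3/5, 0, -3/7, 0, 1/3, …
Change of var in L_f (x↦r) gives L₀.
h=∫₀ˣh₀: take L = L₀·Dx.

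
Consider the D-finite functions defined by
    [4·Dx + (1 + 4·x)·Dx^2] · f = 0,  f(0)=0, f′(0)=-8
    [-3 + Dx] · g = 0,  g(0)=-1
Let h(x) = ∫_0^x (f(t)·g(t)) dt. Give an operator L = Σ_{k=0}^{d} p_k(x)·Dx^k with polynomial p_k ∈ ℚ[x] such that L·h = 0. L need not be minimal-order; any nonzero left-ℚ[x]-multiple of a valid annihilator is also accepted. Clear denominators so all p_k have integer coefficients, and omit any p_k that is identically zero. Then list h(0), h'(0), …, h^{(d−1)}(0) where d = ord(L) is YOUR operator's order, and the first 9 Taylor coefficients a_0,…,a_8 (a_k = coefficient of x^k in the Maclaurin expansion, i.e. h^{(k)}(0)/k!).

L = (-3 + 36·x)·Dx + (-2 - 24·x)·Dx^2 + (1 + 4·x)·Dx^3  (order 3).
h: a_k = 0, 0, 4, 8/3, 23/3, -36/5, 863/30, -1675/21, 138043/560, …
ICs: h(0) = 0, h′(0) = 0, h′′(0) = 8.

f: a_k = 0, -8, 16, -128/3, 128, -2048/5, 4096/3, -32768/7, 16384, …
g: a_k = -1, -3, -9/2, -9/2, -27/8, -81/40, -81/80, -243/560, -729/4480, …
h₀=f·g: eliminate ⇒ L₀, order ≤ 2·1.
Integrate: L := L₀·Dx.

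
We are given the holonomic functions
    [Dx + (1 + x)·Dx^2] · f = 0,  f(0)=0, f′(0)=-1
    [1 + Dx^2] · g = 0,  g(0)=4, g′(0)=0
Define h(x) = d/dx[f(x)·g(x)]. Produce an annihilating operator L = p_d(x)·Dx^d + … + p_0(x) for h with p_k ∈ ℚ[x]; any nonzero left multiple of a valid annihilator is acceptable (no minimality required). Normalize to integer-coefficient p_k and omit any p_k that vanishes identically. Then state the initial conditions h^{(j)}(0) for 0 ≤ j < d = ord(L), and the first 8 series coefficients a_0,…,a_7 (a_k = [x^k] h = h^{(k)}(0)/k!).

f: a_k = 0, -1, 1/2, -1/3, 1/4, -1/5, 1/6, -1/7, …
g: a_k = 4, 0, -2, 0, 1/6, 0, -1/180, 0, …
Sym-product of L_f,L_g gives L₀ (≤ ord 4).
h=h₀': d/dx-closure on L₀ ⇒ L.
L = (-25 - 44·x - 42·x^2 + 12·x^3 + 43·x^4 + 24·x^5 + 4·x^6) + (-24 - 32·x + 20·x^2 + 60·x^3 + 40·x^4 + 8·x^5)·Dx + (-28 - 44·x - 14·x^2 + 72·x^3 + 98·x^4 + 48·x^5 + 8·x^6)·Dx^2 + (-24 - 32·x + 20·x^2 + 60·x^3 + 40·x^4 + 8·x^5)·Dx^3 + (-3 + 28·x^2 + 60·x^3 + 55·x^4 + 24·x^5 + 4·x^6)·Dx^4  (order 4).
h: a_k = -4, 4, 2, 0, -3/2, 3/2, -31/20, 74/45, …
ICs: h(0) = -4, h′(0) = 4, h′′(0) = 4, h′′′(0) = 0.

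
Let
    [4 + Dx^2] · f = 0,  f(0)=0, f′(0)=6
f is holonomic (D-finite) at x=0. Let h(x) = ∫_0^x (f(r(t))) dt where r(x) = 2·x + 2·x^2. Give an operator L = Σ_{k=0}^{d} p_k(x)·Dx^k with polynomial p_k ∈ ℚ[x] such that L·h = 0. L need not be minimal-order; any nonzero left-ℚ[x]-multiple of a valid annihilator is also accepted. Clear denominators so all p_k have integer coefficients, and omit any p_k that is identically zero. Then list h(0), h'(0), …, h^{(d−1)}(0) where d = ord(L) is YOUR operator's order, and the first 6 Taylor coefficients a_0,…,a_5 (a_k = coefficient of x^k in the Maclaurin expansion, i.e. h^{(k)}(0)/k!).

L = (16 + 96·x + 192·x^2 + 128·x^3)·Dx - 2·Dx^2 + (1 + 2·x)·Dx^3  (order 3).
h: a_k = 0, 0, 6, 4, -8, -96/5, …
ICs: h(0) = 0, h′(0) = 0, h′′(0) = 12.

f: a_k = 0, 6, 0, -4, 0, 4/5, …
Substitute x→r, Dx→(1/r')Dx; clear ⇒ L₀.
∫: right-multiply L₀ by Dx.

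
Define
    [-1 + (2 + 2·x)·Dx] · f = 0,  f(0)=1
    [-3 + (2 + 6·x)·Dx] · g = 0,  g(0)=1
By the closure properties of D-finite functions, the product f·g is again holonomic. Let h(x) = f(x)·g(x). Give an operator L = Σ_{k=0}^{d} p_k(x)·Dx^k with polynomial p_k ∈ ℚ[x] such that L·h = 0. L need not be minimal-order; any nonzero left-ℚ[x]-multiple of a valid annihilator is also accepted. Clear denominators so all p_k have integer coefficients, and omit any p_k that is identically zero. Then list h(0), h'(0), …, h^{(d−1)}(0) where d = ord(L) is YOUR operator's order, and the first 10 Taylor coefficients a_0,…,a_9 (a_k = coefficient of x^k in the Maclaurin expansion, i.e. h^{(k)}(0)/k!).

L = (-2 - 3·x) + (1 + 4·x + 3·x^2)·Dx  (order 1).
h: a_k = 1, 2, -1/2, 1, -17/8, 19/4, -177/16, 213/8, -8421/128, 10627/64, …
ICs: h(0) = 1.

f: a_k = 1, 1/2, -1/8, 1/16, -5/128, 7/256, -21/1024, 33/2048, -429/32768, 715/65536, …
g: a_k = 1, 3/2, -9/8, 27/16, -405/128, 1701/256, -15309/1024, 72171/2048, -2814669/32768, 14073345/65536, …
h₀=f·g: eliminate ⇒ L₀, order ≤ 1·1.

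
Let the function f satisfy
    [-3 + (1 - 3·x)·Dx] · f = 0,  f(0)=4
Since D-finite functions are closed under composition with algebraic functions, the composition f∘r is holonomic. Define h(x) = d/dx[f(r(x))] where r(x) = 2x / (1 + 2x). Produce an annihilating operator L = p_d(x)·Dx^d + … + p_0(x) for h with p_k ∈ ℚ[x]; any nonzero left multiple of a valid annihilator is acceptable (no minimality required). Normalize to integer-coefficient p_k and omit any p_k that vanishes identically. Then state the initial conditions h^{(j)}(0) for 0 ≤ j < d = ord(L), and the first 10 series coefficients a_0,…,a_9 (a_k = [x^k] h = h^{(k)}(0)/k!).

L = 8 + (-1 + 4·x)·Dx  (order 1).
h: a_k = 24, 192, 1152, 6144, 30720, 147456, 688128, 3145728, 14155776, 62914560, …
ICs: h(0) = 24.

f: a_k = 4, 12, 36, 108, 324, 972, 2916, 8748, 26244, 78732, …
L₀ from L_f via x↦r, Dx↦r'^{-1}Dx.
h₀' ⇒ L via d/dx closure of L₀.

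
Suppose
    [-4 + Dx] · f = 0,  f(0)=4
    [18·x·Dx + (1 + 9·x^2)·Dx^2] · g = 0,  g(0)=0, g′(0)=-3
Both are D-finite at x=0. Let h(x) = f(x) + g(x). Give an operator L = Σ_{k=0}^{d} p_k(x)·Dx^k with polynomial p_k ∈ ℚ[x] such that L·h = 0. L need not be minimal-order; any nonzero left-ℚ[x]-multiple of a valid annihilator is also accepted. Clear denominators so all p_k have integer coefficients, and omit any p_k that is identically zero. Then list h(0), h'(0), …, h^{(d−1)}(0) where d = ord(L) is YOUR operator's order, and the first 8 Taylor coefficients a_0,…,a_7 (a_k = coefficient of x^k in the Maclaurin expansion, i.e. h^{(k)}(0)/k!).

L = (36 - 144·x - 972·x^2 - 1296·x^3)·Dx + (-17 + 99·x^2 - 648·x^4)·Dx^2 + (2 + 9·x + 36·x^2 + 81·x^3 + 162·x^4)·Dx^3  (order 3).
h: a_k = 4, 13, 32, 155/3, 128/3, -217/15, 1024/45, 102511/315, …
ICs: h(0) = 4, h′(0) = 13, h′′(0) = 64.

f: a_k = 4, 16, 32, 128/3, 128/3, 512/15, 1024/45, 4096/315, …
g: a_k = 0, -3, 0, 9, 0, -243/5, 0, 2187/7, …
f+g: L₀ = lclm(L_f,L_g), ord ≤ 1+2.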